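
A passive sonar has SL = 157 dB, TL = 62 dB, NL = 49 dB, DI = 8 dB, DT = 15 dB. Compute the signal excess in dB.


39 dB


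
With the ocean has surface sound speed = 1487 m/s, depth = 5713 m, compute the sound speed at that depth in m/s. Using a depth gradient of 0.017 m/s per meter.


c = 1487 + 0.017 * 5713 = 1584.121

1584.121 m/s


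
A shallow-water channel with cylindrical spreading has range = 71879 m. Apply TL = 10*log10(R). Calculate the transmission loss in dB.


TL = 10*log10(71879) = 48.57

48.57 dB


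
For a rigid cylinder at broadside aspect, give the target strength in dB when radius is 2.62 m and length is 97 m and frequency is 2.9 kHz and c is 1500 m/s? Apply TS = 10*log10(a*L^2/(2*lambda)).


43.77 dB


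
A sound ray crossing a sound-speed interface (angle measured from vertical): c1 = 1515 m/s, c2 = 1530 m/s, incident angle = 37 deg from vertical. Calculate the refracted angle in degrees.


37.43 deg


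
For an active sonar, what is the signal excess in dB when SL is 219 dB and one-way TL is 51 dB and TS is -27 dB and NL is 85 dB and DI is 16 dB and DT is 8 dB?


13 dB


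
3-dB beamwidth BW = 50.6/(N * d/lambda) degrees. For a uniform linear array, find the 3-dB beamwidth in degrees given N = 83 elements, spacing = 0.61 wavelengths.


1.0 deg


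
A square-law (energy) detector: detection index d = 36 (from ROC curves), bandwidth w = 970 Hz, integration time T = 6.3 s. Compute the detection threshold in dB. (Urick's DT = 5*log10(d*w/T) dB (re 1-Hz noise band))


DT = 5*log10(d*w/T) = 5*log10(36 * 970 / 6.3) = 5*log10(5542.86) = 18.72

18.72 dB


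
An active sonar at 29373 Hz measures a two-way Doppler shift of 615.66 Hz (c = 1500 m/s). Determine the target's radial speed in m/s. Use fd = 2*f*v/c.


From fd = 2*f*v/c, v = c*fd/(2*f) = 1500 * 615.66 / (2*29373) = 15.72

15.72 m/s


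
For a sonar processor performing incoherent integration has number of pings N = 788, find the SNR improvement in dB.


Gain = 5*log10(788) = 14.48

14.48 dB


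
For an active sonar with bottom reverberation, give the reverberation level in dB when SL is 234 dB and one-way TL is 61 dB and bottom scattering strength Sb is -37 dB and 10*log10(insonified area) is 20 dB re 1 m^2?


RL = SL - 2*TL + Sb + 10*log10(A) = 234 - 2*61 + (-37) + 20 = 95

95 dB


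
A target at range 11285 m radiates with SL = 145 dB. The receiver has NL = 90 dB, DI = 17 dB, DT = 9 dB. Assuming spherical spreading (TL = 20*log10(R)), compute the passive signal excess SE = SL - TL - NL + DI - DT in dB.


Step 1: TL = 20*log10(11285) = 81.05 dB
Step 2: SE = 145 - 81.05 - 90 + 17 - 9 = -18.05

-18.05 dB


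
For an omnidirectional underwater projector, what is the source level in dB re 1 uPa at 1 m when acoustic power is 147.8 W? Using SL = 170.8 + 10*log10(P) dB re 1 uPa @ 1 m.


192.5 dB


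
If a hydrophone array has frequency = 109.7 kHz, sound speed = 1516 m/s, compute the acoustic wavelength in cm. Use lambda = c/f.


lambda = c/f = 1516 / 109700 = 0.0138 m = 1.38 cm

1.38 cm


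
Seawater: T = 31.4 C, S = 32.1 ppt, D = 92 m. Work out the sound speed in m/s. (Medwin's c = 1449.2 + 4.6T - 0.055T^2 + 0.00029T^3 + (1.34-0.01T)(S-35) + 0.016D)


c = 1449.2 + 4.6*31.4 - 0.055*31.4^2 + 0.00029*31.4^3 + (1.34 - 0.01*31.4)*(32.1 - 35) + 0.016*92 = 1546.89

1546.89 m/s


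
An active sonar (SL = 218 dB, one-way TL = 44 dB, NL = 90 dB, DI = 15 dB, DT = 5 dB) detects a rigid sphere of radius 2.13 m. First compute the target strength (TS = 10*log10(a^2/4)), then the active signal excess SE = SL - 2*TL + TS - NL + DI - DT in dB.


Step 1: TS = 10*log10(2.13^2/4) = 0.55 dB
Step 2: SE = SL - 2*TL + TS - NL + DI - DT = 218 - 2*44 + (0.55) - 90 + 15 - 5 = 50.55

50.55 dB


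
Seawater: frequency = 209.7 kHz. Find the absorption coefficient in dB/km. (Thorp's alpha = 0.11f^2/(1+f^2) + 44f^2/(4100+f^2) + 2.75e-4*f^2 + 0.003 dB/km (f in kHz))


f^2 = 43974.09
alpha = 0.11*43974.09/(1+43974.09) + 44*43974.09/(4100+43974.09) + 2.75e-4*43974.09 + 0.003 = 52.453

52.453 dB/km


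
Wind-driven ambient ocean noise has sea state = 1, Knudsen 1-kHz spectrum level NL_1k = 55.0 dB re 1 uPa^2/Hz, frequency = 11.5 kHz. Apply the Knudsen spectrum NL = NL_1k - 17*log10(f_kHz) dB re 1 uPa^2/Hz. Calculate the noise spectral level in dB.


NL = NL_1k - 17*log10(f_kHz) = 55.0 - 17*log10(11.5) = 55.0 - (18.03) = 36.97

36.97 dB


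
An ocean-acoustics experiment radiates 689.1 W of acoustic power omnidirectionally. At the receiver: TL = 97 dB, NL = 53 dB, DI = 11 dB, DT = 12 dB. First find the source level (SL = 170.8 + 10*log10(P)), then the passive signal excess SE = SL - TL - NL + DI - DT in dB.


Step 1: SL = 170.8 + 10*log10(689.1) = 199.18 dB
Step 2: SE = SL - TL - NL + DI - DT = 199.18 - 97 - 53 + 11 - 12 = 48.18

48.18 dB


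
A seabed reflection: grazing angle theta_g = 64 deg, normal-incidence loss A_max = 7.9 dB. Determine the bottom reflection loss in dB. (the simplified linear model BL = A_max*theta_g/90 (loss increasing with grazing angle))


BL = A_max * theta_g / 90 = 7.9 * 64 / 90 = 5.62

5.62 dB


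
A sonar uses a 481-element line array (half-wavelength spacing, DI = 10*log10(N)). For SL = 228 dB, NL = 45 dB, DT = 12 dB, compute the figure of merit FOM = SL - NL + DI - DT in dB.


Step 1: DI = 10*log10(481) = 26.82 dB
Step 2: FOM = SL - NL + DI - DT = 228 - 45 + 26.82 - 12 = 197.82

197.82 dB


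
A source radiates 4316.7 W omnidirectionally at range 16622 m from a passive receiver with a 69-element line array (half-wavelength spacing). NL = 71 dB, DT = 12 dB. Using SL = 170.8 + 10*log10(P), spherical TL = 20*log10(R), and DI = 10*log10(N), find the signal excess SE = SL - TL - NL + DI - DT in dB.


Step 1: SL = 170.8 + 10*log10(4316.7) = 207.15 dB
Step 2: TL = 20*log10(16622) = 84.41 dB
Step 3: DI = 10*log10(69) = 18.39 dB
Step 4: SE = SL - TL - NL + DI - DT = 207.15 - 84.41 - 71 + 18.39 - 12 = 58.13

58.13 dB


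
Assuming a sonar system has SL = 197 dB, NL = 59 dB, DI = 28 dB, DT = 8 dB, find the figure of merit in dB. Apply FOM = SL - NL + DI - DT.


FOM = SL - NL + DI - DT = 197 - 59 + 28 - 8 = 158

158 dB


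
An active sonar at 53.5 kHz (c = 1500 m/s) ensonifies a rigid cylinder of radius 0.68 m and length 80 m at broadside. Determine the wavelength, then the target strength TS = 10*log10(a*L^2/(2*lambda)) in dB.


Step 1: lambda = c/f = 1500/53500 = 0.02804 m
Step 2: TS = 10*log10(a*L^2/(2*lambda)) = 10*log10(0.68*80^2/(2*0.02804)) = 48.9

48.9 dB


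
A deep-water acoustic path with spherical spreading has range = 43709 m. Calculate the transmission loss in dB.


92.81 dB


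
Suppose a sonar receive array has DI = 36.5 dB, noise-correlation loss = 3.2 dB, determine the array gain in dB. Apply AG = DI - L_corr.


AG = DI - L_corr = 36.5 - 3.2 = 33.3

33.3 dB


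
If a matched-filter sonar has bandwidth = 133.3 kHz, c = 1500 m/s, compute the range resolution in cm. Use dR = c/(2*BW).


0.56 cm


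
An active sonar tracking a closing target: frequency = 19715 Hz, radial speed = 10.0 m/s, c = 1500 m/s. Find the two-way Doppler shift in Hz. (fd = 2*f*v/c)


fd = 2*f*v/c = 2 * 19715 * 10.0 / 1500 = 262.87

262.87 Hz


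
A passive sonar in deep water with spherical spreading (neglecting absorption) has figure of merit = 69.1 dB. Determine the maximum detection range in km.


At max range FOM = TL, so 20*log10(R) = 69.1
R = 10^(69.1/20) = 2851.02 m = 2.85 km

2.85 km


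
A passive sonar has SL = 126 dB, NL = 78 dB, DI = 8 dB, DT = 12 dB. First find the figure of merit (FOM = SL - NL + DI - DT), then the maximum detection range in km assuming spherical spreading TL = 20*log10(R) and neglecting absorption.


Step 1: FOM = SL - NL + DI - DT = 126 - 78 + 8 - 12 = 44 dB
Step 2: at max range FOM = TL = 20*log10(R), so R = 10^(44/20) = 158.49 m = 0.16 km

0.16 km


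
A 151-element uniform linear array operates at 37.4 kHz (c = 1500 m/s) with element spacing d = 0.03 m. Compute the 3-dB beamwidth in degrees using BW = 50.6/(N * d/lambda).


0.45 deg


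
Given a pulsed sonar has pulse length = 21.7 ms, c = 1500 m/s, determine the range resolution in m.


dR = c*tau/2 = 1500 * 21.7e-3 / 2 = 16.275

16.275 m


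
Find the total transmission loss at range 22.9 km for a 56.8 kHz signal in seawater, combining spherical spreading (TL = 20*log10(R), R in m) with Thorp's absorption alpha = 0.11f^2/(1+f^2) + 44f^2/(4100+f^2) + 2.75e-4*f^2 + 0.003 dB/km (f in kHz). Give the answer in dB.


553.82 dB


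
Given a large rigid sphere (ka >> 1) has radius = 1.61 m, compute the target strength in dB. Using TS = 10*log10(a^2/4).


TS = 10*log10(1.61^2 / 4) = 10*log10(0.648025) = -1.88

-1.88 dB


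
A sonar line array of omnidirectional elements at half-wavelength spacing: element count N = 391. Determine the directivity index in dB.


DI = 10*log10(391) = 25.92

25.92 dB


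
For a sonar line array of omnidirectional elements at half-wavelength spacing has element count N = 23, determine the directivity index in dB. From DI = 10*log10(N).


DI = 10*log10(23) = 13.62

13.62 dB


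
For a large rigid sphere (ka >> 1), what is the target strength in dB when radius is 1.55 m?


TS = 10*log10(1.55^2 / 4) = 10*log10(0.600625) = -2.21

-2.21 dB


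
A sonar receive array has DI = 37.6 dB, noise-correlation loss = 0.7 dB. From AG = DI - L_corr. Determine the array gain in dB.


AG = DI - L_corr = 37.6 - 0.7 = 36.9

36.9 dB


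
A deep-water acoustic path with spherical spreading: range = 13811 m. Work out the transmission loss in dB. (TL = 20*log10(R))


TL = 20*log10(13811) = 82.8

82.8 dB


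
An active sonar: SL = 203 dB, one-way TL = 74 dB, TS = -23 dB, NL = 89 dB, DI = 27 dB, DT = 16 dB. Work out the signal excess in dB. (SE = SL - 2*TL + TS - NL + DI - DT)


-46 dB


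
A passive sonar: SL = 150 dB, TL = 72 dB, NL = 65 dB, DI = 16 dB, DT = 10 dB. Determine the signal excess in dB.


SE = SL - TL - NL + DI - DT = 150 - 72 - 65 + 16 - 10 = 19

19 dB


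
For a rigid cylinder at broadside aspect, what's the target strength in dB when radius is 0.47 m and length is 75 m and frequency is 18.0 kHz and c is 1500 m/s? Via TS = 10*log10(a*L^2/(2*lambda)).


42.0 dB


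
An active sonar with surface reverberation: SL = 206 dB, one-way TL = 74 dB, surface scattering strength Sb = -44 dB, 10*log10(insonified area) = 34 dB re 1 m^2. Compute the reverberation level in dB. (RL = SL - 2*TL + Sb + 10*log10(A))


RL = SL - 2*TL + Sb + 10*log10(A) = 206 - 2*74 + (-44) + 34 = 48

48 dB


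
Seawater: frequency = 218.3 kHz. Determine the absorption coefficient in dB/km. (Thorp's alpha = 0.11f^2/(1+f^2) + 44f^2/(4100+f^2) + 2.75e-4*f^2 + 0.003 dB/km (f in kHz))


f^2 = 47654.89
alpha = 0.11*47654.89/(1+47654.89) + 44*47654.89/(4100+47654.89) + 2.75e-4*47654.89 + 0.003 = 53.732

53.732 dB/km


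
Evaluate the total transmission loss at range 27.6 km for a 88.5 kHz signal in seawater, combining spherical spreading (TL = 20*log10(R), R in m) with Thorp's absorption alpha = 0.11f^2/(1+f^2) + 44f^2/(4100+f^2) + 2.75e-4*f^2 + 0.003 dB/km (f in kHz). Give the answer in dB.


Step 1 (Thorp): alpha = 0.11*7832.25/(1+7832.25) + 44*7832.25/(4100+7832.25) + 2.75e-4*7832.25 + 0.003 = 31.1482 dB/km
Step 2: TL_spread = 20*log10(27600) = 88.82 dB
Step 3: TL_abs = alpha*R = 31.1482 * 27.6 = 859.69 dB
Step 4: TL_total = 88.82 + 859.69 = 948.51

948.51 dB


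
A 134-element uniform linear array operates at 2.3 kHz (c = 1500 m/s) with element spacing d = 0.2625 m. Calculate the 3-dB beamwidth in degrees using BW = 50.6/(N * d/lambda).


0.94 deg


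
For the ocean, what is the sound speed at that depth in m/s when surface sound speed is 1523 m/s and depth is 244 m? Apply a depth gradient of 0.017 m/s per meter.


1527.148 m/s


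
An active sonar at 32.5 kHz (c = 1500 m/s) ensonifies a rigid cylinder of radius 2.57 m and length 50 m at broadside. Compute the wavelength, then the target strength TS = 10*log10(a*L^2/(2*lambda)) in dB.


Step 1: lambda = c/f = 1500/32500 = 0.04615 m
Step 2: TS = 10*log10(a*L^2/(2*lambda)) = 10*log10(2.57*50^2/(2*0.04615)) = 48.43

48.43 dB


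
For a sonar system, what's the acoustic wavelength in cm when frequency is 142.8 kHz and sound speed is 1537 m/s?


1.08 cm


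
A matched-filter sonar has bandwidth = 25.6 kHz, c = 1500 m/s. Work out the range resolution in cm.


2.93 cm


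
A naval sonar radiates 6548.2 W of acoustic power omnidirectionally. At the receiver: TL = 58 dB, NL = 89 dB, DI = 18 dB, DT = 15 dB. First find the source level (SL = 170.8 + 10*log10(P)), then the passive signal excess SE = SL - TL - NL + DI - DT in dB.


Step 1: SL = 170.8 + 10*log10(6548.2) = 208.96 dB
Step 2: SE = SL - TL - NL + DI - DT = 208.96 - 58 - 89 + 18 - 15 = 64.96

64.96 dB


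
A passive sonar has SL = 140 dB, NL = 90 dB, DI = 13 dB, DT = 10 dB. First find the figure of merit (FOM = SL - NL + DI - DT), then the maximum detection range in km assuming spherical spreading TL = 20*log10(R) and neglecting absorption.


Step 1: FOM = SL - NL + DI - DT = 140 - 90 + 13 - 10 = 53 dB
Step 2: at max range FOM = TL = 20*log10(R), so R = 10^(53/20) = 446.68 m = 0.45 km

0.45 km


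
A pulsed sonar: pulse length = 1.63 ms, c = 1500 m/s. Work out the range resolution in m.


dR = c*tau/2 = 1500 * 1.63e-3 / 2 = 1.2225

1.2225 m


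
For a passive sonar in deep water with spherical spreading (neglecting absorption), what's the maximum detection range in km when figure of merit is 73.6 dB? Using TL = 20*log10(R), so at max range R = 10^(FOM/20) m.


At max range FOM = TL, so 20*log10(R) = 73.6
R = 10^(73.6/20) = 4786.3 m = 4.79 km

4.79 km


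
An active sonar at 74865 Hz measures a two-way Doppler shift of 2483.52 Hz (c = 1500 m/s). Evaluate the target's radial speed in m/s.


From fd = 2*f*v/c, v = c*fd/(2*f) = 1500 * 2483.52 / (2*74865) = 24.88

24.88 m/s


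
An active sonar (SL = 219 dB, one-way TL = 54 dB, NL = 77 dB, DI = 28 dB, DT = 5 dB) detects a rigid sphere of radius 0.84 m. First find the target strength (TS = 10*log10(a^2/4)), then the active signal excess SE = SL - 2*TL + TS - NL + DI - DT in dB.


Step 1: TS = 10*log10(0.84^2/4) = -7.54 dB
Step 2: SE = SL - 2*TL + TS - NL + DI - DT = 219 - 2*54 + (-7.54) - 77 + 28 - 5 = 49.46

49.46 dB


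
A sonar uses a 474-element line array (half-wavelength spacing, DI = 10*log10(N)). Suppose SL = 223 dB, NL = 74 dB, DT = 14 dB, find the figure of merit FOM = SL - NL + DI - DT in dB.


Step 1: DI = 10*log10(474) = 26.76 dB
Step 2: FOM = SL - NL + DI - DT = 223 - 74 + 26.76 - 14 = 161.76

161.76 dB


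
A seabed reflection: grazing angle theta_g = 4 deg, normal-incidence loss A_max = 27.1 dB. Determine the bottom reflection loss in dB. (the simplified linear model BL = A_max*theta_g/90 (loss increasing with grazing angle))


1.2 dB


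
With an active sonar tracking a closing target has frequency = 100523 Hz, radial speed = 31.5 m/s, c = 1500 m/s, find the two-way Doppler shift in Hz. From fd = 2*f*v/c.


fd = 2*f*v/c = 2 * 100523 * 31.5 / 1500 = 4221.97

4221.97 Hz


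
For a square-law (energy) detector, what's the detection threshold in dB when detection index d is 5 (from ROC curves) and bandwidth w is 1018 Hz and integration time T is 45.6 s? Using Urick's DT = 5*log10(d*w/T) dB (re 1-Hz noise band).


DT = 5*log10(d*w/T) = 5*log10(5 * 1018 / 45.6) = 5*log10(111.62) = 10.24

10.24 dB


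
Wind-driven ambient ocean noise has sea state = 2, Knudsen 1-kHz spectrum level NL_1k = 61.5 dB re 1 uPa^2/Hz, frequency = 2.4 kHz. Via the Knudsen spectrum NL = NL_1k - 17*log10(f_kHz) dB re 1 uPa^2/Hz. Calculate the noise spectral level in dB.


NL = NL_1k - 17*log10(f_kHz) = 61.5 - 17*log10(2.4) = 61.5 - (6.46) = 55.04

55.04 dB


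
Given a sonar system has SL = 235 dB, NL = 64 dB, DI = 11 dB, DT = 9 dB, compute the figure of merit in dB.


FOM = SL - NL + DI - DT = 235 - 64 + 11 - 9 = 173

173 dB


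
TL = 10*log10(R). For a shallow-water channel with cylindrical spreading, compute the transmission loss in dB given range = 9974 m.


39.99 dB


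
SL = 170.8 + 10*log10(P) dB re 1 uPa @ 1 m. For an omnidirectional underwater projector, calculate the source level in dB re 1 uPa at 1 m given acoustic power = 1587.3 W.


SL = 170.8 + 10*log10(1587.3) = 170.8 + 32.01 = 202.81

202.81 dB


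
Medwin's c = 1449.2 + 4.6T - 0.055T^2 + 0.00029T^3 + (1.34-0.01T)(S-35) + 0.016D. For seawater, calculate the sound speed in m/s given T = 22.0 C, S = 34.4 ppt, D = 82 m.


c = 1449.2 + 4.6*22.0 - 0.055*22.0^2 + 0.00029*22.0^3 + (1.34 - 0.01*22.0)*(34.4 - 35) + 0.016*82 = 1527.51

1527.51 m/s


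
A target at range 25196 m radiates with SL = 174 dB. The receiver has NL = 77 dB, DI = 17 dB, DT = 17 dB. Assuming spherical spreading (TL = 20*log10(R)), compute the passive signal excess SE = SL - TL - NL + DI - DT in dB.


8.97 dB


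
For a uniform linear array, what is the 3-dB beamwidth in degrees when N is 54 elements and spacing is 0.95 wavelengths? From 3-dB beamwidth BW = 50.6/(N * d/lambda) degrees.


BW = 50.6 / (54 * 0.95) = 50.6 / 51.3 = 0.99

0.99 deg


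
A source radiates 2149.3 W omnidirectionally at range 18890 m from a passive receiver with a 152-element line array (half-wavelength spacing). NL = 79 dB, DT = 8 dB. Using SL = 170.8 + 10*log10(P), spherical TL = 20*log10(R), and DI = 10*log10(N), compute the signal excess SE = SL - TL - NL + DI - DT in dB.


53.42 dB


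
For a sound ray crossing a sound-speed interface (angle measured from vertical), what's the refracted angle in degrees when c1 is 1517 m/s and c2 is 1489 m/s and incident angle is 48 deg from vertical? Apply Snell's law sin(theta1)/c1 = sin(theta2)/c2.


46.84 deg


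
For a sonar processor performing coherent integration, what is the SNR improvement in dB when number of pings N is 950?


Gain = 10*log10(950) = 29.78

29.78 dB


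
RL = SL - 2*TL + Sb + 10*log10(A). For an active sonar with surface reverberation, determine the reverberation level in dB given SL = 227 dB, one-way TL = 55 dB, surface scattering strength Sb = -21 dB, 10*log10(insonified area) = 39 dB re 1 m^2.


RL = SL - 2*TL + Sb + 10*log10(A) = 227 - 2*55 + (-21) + 39 = 135

135 dB


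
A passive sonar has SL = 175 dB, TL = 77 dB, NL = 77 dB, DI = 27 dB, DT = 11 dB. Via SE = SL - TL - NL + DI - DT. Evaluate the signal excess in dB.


37 dB


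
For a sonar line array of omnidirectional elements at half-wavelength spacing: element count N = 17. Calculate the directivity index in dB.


DI = 10*log10(17) = 12.3

12.3 dB


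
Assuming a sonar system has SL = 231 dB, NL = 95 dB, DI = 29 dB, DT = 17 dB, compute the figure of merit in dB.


FOM = SL - NL + DI - DT = 231 - 95 + 29 - 17 = 148

148 dB


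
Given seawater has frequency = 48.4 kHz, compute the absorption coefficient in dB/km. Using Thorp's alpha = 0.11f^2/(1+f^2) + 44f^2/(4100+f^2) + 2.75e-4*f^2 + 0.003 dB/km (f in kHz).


f^2 = 2342.56
alpha = 0.11*2342.56/(1+2342.56) + 44*2342.56/(4100+2342.56) + 2.75e-4*2342.56 + 0.003 = 16.756

16.756 dB/km


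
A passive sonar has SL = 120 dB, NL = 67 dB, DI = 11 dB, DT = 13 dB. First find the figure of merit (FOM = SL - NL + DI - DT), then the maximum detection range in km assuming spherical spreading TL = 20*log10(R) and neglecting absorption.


Step 1: FOM = SL - NL + DI - DT = 120 - 67 + 11 - 13 = 51 dB
Step 2: at max range FOM = TL = 20*log10(R), so R = 10^(51/20) = 354.81 m = 0.35 km

0.35 km


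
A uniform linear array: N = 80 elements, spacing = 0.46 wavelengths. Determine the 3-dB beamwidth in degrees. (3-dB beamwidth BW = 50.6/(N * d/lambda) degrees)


BW = 50.6 / (80 * 0.46) = 50.6 / 36.8 = 1.37

1.37 deg


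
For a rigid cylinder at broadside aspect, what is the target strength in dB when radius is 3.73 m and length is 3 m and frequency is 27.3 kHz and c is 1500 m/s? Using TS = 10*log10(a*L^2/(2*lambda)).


lambda = 1500/27300 = 0.05495 m
TS = 10*log10(3.73*3^2/(2*0.05495)) = 24.85

24.85 dB


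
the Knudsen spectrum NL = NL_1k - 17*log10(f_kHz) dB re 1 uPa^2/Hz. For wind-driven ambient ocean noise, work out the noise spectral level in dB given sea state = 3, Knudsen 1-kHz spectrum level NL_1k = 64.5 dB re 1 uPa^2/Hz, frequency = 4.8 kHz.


52.92 dB


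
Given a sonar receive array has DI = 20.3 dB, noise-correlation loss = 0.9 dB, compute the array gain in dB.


AG = DI - L_corr = 20.3 - 0.9 = 19.4

19.4 dB


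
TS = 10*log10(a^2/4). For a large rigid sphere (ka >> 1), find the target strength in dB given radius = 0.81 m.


TS = 10*log10(0.81^2 / 4) = 10*log10(0.164025) = -7.85

-7.85 dB


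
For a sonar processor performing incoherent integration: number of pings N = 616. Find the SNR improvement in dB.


Gain = 5*log10(616) = 13.95

13.95 dB


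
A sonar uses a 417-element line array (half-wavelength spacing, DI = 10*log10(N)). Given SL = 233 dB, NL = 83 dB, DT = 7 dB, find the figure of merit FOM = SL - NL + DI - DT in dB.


169.2 dB


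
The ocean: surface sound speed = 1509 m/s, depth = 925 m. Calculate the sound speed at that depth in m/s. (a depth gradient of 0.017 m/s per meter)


1524.725 m/s


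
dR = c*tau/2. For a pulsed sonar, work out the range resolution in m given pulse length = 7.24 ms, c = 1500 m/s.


dR = c*tau/2 = 1500 * 7.24e-3 / 2 = 5.43

5.43 m


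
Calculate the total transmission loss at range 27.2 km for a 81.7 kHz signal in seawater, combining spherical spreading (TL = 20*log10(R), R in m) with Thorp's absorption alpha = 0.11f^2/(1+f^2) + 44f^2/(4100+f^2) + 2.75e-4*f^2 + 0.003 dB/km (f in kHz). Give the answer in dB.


Step 1 (Thorp): alpha = 0.11*6674.89/(1+6674.89) + 44*6674.89/(4100+6674.89) + 2.75e-4*6674.89 + 0.003 = 29.2059 dB/km
Step 2: TL_spread = 20*log10(27200) = 88.69 dB
Step 3: TL_abs = alpha*R = 29.2059 * 27.2 = 794.4 dB
Step 4: TL_total = 88.69 + 794.4 = 883.09

883.09 dB


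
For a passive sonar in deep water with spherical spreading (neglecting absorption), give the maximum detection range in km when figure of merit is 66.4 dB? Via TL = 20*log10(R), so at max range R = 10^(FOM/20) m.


At max range FOM = TL, so 20*log10(R) = 66.4
R = 10^(66.4/20) = 2089.3 m = 2.09 km

2.09 km


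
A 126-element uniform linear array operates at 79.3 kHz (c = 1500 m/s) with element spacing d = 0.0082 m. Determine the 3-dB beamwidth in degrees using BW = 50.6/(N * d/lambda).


0.93 deg


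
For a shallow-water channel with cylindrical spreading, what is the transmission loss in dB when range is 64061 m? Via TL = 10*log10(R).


48.07 dB


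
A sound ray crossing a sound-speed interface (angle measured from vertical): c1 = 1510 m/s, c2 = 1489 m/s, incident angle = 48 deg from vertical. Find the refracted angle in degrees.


sin(theta2) = (c2/c1)*sin(theta1) = (1489/1510)*sin(48 deg) = 0.73281
theta2 = arcsin(0.73281) = 47.12

47.12 deg


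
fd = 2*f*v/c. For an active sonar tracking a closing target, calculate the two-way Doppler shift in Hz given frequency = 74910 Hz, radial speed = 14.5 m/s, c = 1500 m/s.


1448.26 Hz


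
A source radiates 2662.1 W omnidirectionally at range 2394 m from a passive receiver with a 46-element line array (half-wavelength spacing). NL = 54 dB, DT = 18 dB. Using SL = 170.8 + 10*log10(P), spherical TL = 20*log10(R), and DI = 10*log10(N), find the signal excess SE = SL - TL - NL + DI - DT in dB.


Step 1: SL = 170.8 + 10*log10(2662.1) = 205.05 dB
Step 2: TL = 20*log10(2394) = 67.58 dB
Step 3: DI = 10*log10(46) = 16.63 dB
Step 4: SE = SL - TL - NL + DI - DT = 205.05 - 67.58 - 54 + 16.63 - 18 = 82.1

82.1 dB


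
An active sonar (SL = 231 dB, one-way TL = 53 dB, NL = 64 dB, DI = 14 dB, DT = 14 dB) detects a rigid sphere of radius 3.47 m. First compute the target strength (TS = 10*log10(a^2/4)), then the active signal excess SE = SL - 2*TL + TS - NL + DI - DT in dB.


Step 1: TS = 10*log10(3.47^2/4) = 4.79 dB
Step 2: SE = SL - 2*TL + TS - NL + DI - DT = 231 - 2*53 + (4.79) - 64 + 14 - 14 = 65.79

65.79 dB


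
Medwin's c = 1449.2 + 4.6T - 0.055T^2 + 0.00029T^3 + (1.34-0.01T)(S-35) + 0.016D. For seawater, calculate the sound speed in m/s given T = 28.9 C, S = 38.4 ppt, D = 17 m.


1547.05 m/s


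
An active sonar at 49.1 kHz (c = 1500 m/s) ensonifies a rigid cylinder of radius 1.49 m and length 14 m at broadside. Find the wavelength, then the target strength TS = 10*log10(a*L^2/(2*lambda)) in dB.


Step 1: lambda = c/f = 1500/49100 = 0.03055 m
Step 2: TS = 10*log10(a*L^2/(2*lambda)) = 10*log10(1.49*14^2/(2*0.03055)) = 36.79

36.79 dB


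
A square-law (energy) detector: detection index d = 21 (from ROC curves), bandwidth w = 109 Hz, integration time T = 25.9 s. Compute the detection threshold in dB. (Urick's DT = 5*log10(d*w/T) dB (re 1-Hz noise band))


DT = 5*log10(d*w/T) = 5*log10(21 * 109 / 25.9) = 5*log10(88.38) = 9.73

9.73 dB


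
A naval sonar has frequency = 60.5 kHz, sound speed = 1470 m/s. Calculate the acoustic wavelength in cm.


lambda = c/f = 1470 / 60500 = 0.0243 m = 2.43 cm

2.43 cm


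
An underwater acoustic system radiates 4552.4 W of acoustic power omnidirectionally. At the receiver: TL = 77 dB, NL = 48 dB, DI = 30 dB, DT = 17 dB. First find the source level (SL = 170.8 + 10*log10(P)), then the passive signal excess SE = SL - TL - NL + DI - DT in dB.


Step 1: SL = 170.8 + 10*log10(4552.4) = 207.38 dB
Step 2: SE = SL - TL - NL + DI - DT = 207.38 - 77 - 48 + 30 - 17 = 95.38

95.38 dB


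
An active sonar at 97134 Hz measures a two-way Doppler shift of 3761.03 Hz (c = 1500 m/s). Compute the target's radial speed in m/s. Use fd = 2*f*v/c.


29.04 m/s


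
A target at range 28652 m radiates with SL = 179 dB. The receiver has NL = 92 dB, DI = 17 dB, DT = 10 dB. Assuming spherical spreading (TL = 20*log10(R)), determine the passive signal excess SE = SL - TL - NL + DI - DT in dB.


Step 1: TL = 20*log10(28652) = 89.14 dB
Step 2: SE = 179 - 89.14 - 92 + 17 - 10 = 4.86

4.86 dB


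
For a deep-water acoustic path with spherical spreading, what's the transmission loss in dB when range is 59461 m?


TL = 20*log10(59461) = 95.48

95.48 dB


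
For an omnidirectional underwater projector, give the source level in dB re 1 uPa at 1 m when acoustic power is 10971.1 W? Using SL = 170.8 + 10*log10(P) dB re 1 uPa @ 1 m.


SL = 170.8 + 10*log10(10971.1) = 170.8 + 40.4 = 211.2

211.2 dB


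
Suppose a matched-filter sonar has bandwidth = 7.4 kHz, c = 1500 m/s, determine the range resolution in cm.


dR = c/(2*BW) = 1500 / (2 * 7.4e3) = 0.1014 m = 10.14 cm

10.14 cm


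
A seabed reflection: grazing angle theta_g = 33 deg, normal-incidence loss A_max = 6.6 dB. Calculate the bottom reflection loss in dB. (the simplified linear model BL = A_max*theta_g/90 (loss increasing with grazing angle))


2.42 dB


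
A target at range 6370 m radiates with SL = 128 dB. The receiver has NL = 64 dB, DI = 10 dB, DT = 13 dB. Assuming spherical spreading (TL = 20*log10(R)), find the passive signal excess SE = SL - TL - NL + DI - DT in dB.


-15.08 dB


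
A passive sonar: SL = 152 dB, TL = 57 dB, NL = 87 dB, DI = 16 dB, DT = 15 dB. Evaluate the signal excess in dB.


SE = SL - TL - NL + DI - DT = 152 - 57 - 87 + 16 - 15 = 9

9 dB


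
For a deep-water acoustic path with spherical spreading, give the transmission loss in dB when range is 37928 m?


TL = 20*log10(37928) = 91.58

91.58 dB


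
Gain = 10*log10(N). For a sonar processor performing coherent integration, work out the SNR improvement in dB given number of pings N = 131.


Gain = 10*log10(131) = 21.17

21.17 dB


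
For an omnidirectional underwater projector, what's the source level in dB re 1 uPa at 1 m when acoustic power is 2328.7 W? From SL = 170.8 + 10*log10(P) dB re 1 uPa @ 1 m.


204.47 dB


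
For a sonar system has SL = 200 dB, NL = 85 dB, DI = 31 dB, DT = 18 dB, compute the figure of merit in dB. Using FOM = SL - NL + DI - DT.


FOM = SL - NL + DI - DT = 200 - 85 + 31 - 18 = 128

128 dB


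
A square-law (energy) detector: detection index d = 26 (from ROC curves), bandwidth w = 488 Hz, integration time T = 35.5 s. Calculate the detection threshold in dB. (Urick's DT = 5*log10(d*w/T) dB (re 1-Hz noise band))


12.77 dB


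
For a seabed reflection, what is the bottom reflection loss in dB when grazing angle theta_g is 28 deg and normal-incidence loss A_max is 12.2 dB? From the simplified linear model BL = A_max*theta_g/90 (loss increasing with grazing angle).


3.8 dB


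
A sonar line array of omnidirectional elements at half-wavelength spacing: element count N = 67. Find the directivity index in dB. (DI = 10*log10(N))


DI = 10*log10(67) = 18.26

18.26 dB


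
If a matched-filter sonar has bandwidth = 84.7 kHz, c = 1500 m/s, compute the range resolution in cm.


dR = c/(2*BW) = 1500 / (2 * 84.7e3) = 0.0089 m = 0.89 cm

0.89 cm


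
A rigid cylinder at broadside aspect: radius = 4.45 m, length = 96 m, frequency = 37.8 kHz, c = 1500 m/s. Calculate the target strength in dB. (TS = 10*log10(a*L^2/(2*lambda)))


57.13 dB


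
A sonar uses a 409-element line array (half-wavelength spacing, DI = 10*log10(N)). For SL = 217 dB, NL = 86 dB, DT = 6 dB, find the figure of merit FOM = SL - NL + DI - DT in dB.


Step 1: DI = 10*log10(409) = 26.12 dB
Step 2: FOM = SL - NL + DI - DT = 217 - 86 + 26.12 - 6 = 151.12

151.12 dB


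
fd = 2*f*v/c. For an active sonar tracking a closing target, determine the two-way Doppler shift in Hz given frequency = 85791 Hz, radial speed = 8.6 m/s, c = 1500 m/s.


983.74 Hz


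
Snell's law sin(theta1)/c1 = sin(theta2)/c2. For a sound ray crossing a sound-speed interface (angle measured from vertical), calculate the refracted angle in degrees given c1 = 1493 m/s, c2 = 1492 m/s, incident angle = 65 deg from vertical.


sin(theta2) = (c2/c1)*sin(theta1) = (1492/1493)*sin(65 deg) = 0.9057
theta2 = arcsin(0.9057) = 64.92

64.92 deg


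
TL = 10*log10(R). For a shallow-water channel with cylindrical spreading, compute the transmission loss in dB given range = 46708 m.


TL = 10*log10(46708) = 46.69

46.69 dB


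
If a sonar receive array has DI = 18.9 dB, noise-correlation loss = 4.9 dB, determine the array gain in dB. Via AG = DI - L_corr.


AG = DI - L_corr = 18.9 - 4.9 = 14.0

14.0 dB


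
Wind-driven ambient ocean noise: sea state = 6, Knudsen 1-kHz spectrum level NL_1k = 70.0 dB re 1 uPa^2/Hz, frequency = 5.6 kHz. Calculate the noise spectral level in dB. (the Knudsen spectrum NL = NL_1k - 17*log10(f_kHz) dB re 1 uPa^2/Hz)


NL = NL_1k - 17*log10(f_kHz) = 70.0 - 17*log10(5.6) = 70.0 - (12.72) = 57.28

57.28 dB


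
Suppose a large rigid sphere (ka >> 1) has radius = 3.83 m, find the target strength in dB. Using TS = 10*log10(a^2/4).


TS = 10*log10(3.83^2 / 4) = 10*log10(3.667225) = 5.64

5.64 dB


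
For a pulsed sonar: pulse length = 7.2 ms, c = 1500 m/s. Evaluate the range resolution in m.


dR = c*tau/2 = 1500 * 7.2e-3 / 2 = 5.4

5.4 m


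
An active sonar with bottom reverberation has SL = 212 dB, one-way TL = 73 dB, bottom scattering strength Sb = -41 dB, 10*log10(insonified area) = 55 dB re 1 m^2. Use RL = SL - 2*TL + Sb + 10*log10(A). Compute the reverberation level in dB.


RL = SL - 2*TL + Sb + 10*log10(A) = 212 - 2*73 + (-41) + 55 = 80

80 dB


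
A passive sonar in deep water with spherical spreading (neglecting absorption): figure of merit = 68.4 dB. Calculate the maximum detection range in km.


At max range FOM = TL, so 20*log10(R) = 68.4
R = 10^(68.4/20) = 2630.27 m = 2.63 km

2.63 km


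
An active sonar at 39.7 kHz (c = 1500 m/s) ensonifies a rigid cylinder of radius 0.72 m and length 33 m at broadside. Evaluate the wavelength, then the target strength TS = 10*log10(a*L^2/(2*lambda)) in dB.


Step 1: lambda = c/f = 1500/39700 = 0.03778 m
Step 2: TS = 10*log10(a*L^2/(2*lambda)) = 10*log10(0.72*33^2/(2*0.03778)) = 40.16

40.16 dB


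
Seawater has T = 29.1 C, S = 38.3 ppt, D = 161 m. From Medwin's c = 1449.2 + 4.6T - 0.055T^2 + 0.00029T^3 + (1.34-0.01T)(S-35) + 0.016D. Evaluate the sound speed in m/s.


c = 1449.2 + 4.6*29.1 - 0.055*29.1^2 + 0.00029*29.1^3 + (1.34 - 0.01*29.1)*(38.3 - 35) + 0.016*161 = 1549.67

1549.67 m/s


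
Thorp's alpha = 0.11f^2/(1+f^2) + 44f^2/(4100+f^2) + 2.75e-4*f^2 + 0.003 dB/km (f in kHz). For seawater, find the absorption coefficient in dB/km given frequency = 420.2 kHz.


f^2 = 176568.04
alpha = 0.11*176568.04/(1+176568.04) + 44*176568.04/(4100+176568.04) + 2.75e-4*176568.04 + 0.003 = 91.671

91.671 dB/km


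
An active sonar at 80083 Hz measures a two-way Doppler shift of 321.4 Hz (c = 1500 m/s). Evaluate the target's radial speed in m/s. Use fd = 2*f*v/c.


From fd = 2*f*v/c, v = c*fd/(2*f) = 1500 * 321.4 / (2*80083) = 3.01

3.01 m/s


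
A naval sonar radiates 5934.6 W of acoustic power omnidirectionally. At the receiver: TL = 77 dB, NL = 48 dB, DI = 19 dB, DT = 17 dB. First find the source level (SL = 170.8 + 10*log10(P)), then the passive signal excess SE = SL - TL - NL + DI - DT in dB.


Step 1: SL = 170.8 + 10*log10(5934.6) = 208.53 dB
Step 2: SE = SL - TL - NL + DI - DT = 208.53 - 77 - 48 + 19 - 17 = 85.53

85.53 dB


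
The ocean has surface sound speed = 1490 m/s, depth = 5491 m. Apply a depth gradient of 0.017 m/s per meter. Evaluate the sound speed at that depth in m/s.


c = 1490 + 0.017 * 5491 = 1583.347

1583.347 m/s


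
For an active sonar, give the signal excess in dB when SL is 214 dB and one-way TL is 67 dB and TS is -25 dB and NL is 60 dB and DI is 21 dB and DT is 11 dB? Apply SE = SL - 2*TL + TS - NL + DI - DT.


SE = SL - 2*TL + TS - NL + DI - DT = 214 - 2*67 + (-25) - 60 + 21 - 11 = 5

5 dB


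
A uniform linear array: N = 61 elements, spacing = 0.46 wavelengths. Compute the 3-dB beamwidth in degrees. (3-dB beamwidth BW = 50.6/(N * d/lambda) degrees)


BW = 50.6 / (61 * 0.46) = 50.6 / 28.06 = 1.8

1.8 deg


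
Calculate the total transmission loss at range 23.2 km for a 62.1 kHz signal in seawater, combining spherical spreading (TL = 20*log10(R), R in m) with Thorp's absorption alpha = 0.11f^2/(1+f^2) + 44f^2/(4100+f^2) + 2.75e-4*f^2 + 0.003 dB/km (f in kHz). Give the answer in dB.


609.31 dB


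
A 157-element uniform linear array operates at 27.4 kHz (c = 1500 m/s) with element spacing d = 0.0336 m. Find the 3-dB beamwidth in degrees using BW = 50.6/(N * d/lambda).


Step 1: lambda = 1500/27400 = 0.05474 m
Step 2: d/lambda = 0.0336/0.05474 = 0.6138
Step 3: BW = 50.6/(N * d/lambda) = 50.6/(157 * 0.6138) = 0.53

0.53 deg


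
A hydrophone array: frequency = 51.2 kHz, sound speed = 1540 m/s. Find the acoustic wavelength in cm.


lambda = c/f = 1540 / 51200 = 0.0301 m = 3.01 cm

3.01 cm


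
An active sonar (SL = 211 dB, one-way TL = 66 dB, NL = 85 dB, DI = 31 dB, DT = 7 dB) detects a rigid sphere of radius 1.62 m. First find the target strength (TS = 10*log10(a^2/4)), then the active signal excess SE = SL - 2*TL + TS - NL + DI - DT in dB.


Step 1: TS = 10*log10(1.62^2/4) = -1.83 dB
Step 2: SE = SL - 2*TL + TS - NL + DI - DT = 211 - 2*66 + (-1.83) - 85 + 31 - 7 = 16.17

16.17 dB


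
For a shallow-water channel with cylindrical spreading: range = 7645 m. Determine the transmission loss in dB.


TL = 10*log10(7645) = 38.83

38.83 dB


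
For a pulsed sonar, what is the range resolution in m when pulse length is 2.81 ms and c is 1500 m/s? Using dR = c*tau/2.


2.1075 m


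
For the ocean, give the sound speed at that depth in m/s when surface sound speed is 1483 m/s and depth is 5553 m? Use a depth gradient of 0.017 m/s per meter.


c = 1483 + 0.017 * 5553 = 1577.401

1577.401 m/s


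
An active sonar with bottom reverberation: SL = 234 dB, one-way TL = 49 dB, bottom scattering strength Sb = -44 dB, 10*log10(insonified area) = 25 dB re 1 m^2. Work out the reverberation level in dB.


RL = SL - 2*TL + Sb + 10*log10(A) = 234 - 2*49 + (-44) + 25 = 117

117 dB


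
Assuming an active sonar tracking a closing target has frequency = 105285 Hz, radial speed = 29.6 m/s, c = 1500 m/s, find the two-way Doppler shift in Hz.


4155.25 Hz


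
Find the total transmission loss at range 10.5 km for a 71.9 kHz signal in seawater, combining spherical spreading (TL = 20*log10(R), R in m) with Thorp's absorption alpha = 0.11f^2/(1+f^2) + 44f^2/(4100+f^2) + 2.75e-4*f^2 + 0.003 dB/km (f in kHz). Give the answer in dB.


Step 1 (Thorp): alpha = 0.11*5169.61/(1+5169.61) + 44*5169.61/(4100+5169.61) + 2.75e-4*5169.61 + 0.003 = 26.0732 dB/km
Step 2: TL_spread = 20*log10(10500) = 80.42 dB
Step 3: TL_abs = alpha*R = 26.0732 * 10.5 = 273.77 dB
Step 4: TL_total = 80.42 + 273.77 = 354.19

354.19 dB


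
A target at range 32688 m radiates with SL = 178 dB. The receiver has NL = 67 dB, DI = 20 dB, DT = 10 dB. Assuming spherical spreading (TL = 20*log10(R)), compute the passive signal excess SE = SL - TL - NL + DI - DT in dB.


Step 1: TL = 20*log10(32688) = 90.29 dB
Step 2: SE = 178 - 90.29 - 67 + 20 - 10 = 30.71

30.71 dB


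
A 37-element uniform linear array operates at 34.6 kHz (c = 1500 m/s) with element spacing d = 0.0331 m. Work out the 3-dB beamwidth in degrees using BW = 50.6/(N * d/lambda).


1.79 deg


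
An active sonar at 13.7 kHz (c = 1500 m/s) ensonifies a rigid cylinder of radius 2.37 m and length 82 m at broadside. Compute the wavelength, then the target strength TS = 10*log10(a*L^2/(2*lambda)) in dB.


Step 1: lambda = c/f = 1500/13700 = 0.10949 m
Step 2: TS = 10*log10(a*L^2/(2*lambda)) = 10*log10(2.37*82^2/(2*0.10949)) = 48.62

48.62 dB


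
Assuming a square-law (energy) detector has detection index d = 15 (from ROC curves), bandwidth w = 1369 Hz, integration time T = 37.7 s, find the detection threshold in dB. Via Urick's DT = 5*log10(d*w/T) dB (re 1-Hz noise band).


DT = 5*log10(d*w/T) = 5*log10(15 * 1369 / 37.7) = 5*log10(544.69) = 13.68

13.68 dB


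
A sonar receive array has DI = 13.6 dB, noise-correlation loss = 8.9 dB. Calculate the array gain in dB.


4.7 dB


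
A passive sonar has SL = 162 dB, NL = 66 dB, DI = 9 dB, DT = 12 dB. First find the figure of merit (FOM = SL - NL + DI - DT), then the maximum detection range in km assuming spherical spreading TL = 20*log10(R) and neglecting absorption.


Step 1: FOM = SL - NL + DI - DT = 162 - 66 + 9 - 12 = 93 dB
Step 2: at max range FOM = TL = 20*log10(R), so R = 10^(93/20) = 44668.36 m = 44.67 km

44.67 km


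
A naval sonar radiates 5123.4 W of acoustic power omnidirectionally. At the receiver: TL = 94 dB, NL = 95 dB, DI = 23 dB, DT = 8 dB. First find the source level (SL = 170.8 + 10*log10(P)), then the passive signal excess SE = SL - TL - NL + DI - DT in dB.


Step 1: SL = 170.8 + 10*log10(5123.4) = 207.9 dB
Step 2: SE = SL - TL - NL + DI - DT = 207.9 - 94 - 95 + 23 - 8 = 33.9

33.9 dB


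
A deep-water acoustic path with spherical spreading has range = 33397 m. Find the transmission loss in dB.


90.47 dB


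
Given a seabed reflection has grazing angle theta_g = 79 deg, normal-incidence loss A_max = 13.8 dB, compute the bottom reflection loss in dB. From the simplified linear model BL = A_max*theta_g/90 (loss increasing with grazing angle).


BL = A_max * theta_g / 90 = 13.8 * 79 / 90 = 12.11

12.11 dB


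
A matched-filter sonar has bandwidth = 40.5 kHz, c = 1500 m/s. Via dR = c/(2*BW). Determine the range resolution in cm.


dR = c/(2*BW) = 1500 / (2 * 40.5e3) = 0.0185 m = 1.85 cm

1.85 cm


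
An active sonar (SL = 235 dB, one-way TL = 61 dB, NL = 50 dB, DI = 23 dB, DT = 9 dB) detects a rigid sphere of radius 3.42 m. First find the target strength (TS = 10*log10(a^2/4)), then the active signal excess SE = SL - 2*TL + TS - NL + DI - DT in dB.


Step 1: TS = 10*log10(3.42^2/4) = 4.66 dB
Step 2: SE = SL - 2*TL + TS - NL + DI - DT = 235 - 2*61 + (4.66) - 50 + 23 - 9 = 81.66

81.66 dB
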